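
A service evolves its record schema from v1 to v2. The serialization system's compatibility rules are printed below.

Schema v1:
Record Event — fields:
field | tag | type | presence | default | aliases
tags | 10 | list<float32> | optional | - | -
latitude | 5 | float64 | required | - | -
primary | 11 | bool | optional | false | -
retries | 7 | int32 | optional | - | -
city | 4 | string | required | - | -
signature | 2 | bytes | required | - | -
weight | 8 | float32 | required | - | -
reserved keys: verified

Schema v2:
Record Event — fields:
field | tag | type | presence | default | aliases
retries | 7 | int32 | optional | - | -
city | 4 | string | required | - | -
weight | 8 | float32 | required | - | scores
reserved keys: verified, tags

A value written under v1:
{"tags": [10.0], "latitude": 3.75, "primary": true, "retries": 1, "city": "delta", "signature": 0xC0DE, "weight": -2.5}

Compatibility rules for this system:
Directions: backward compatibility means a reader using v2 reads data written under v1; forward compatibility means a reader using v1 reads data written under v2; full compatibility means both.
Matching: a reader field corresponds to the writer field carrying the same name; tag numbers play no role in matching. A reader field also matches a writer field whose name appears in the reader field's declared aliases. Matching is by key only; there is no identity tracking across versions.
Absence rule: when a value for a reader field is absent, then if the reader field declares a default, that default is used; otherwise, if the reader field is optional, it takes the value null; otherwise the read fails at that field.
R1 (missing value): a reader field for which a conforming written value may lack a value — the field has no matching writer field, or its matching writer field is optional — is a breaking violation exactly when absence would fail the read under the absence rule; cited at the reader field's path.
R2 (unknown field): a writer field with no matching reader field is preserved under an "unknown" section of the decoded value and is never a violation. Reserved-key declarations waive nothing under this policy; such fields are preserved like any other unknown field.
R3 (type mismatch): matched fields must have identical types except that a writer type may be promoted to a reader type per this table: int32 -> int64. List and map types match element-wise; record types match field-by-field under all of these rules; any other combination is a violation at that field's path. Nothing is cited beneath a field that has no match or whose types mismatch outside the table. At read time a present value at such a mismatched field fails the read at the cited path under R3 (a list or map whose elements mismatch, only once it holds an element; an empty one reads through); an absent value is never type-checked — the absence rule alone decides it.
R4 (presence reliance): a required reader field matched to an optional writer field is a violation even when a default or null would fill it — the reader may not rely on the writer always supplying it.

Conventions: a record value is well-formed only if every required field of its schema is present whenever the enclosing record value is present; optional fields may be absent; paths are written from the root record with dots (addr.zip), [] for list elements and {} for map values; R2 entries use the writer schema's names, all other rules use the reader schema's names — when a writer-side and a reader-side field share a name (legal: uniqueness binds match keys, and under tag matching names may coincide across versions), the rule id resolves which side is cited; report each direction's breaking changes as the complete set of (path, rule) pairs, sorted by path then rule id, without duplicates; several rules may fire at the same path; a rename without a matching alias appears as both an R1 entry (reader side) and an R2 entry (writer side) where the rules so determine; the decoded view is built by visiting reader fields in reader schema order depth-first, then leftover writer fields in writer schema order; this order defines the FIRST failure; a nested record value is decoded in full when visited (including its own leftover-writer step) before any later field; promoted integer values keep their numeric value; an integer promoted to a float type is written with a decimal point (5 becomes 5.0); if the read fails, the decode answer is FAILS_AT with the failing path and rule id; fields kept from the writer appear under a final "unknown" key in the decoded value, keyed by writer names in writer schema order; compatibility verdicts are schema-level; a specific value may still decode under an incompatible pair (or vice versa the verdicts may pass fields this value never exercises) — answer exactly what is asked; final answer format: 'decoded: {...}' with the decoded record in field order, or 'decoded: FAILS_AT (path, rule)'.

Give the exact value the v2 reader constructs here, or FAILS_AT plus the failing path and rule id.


each type pair in Event: writer, then reader
decode (reader v2):
  retries := 1
  city := "delta"
  weight := -2.5
  writer tags: kept under "unknown"
  writer latitude: kept under "unknown"
  writer primary: kept under "unknown"
  writer signature: kept under "unknown"
  => decoded: {"retries": 1, "city": "delta", "weight": -2.5, "unknown": {"tags": [10.0], "latitude": 3.75, "primary": true, "signature": 0xC0DE}}

decoded: {"retries": 1, "city": "delta", "weight": -2.5, "unknown": {"tags": [10.0], "latitude": 3.75, "primary": true, "signature": 0xC0DE}}


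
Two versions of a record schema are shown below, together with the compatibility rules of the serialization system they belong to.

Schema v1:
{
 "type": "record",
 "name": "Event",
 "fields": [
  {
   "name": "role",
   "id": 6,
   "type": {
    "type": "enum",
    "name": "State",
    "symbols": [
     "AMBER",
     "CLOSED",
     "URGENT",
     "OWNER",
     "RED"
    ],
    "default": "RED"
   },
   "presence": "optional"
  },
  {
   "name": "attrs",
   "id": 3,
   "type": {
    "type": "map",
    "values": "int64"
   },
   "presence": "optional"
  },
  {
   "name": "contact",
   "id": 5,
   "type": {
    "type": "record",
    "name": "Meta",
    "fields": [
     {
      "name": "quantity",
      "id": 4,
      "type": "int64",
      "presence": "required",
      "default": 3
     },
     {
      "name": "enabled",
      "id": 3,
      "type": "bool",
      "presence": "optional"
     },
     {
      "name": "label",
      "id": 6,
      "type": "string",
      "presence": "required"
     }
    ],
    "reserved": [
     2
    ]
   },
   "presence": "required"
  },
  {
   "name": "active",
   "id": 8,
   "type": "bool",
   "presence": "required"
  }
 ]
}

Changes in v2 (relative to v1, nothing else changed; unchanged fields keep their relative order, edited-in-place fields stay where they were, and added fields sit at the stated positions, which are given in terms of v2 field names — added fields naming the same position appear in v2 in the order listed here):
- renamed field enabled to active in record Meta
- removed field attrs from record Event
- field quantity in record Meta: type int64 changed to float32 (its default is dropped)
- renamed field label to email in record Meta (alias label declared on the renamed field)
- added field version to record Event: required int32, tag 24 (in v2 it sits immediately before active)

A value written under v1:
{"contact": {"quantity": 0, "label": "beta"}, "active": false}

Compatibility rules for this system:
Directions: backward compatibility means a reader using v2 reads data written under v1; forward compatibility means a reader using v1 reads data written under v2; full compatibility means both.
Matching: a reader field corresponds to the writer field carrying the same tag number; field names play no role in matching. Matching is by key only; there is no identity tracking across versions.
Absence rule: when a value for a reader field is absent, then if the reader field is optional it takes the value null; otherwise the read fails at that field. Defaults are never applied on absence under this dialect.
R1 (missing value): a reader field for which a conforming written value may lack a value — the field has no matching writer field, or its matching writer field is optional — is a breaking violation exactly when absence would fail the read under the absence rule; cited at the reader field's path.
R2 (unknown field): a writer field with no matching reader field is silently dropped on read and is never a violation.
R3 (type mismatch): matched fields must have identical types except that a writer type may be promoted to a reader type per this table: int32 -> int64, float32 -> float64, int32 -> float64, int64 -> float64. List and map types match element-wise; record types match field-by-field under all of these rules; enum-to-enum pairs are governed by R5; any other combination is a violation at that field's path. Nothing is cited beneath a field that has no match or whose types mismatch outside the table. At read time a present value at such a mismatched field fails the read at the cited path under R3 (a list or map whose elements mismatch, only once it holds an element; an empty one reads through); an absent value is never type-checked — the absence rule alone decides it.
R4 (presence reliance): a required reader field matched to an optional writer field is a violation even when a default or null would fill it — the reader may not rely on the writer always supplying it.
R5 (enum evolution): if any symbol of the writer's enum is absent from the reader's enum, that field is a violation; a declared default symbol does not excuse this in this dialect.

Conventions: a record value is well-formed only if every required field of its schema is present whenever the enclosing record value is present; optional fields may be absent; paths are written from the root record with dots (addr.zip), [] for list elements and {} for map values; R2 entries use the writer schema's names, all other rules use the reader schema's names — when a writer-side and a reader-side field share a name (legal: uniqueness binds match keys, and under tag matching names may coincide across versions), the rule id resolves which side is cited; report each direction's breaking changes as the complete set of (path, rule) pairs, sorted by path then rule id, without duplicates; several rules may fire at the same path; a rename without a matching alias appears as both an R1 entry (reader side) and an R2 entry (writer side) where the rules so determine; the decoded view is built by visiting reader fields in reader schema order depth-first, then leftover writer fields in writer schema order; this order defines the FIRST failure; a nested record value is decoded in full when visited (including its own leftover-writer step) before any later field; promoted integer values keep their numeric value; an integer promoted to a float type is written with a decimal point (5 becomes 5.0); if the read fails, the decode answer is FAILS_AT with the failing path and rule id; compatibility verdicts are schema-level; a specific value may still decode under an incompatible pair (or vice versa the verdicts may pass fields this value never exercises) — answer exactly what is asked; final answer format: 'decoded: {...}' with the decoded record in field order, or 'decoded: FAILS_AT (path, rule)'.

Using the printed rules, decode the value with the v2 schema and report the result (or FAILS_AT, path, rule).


decoded: FAILS_AT (contact.quantity, R3)

in Event below, arrows point writer -> reader
decode (reader v2):
  role := null (absent, optional -> null)
  read fails at contact.quantity under R3
  => FAILS_AT (contact.quantity, R3)
the rest of the Event diff is inert for this question:
  renamed field enabled to active in record Meta -> fires no rule on Event under this dialect and leaves the result unchanged
  renamed field label to email in record Meta (alias label declared on the renamed field) -> fires no rule on Event under this dialect and leaves the result unchanged
  added field version to record Event: required int32, tag 24 (in v2 it sits immediately before active) -> a verdict-level change on Event — the shown value reads the same


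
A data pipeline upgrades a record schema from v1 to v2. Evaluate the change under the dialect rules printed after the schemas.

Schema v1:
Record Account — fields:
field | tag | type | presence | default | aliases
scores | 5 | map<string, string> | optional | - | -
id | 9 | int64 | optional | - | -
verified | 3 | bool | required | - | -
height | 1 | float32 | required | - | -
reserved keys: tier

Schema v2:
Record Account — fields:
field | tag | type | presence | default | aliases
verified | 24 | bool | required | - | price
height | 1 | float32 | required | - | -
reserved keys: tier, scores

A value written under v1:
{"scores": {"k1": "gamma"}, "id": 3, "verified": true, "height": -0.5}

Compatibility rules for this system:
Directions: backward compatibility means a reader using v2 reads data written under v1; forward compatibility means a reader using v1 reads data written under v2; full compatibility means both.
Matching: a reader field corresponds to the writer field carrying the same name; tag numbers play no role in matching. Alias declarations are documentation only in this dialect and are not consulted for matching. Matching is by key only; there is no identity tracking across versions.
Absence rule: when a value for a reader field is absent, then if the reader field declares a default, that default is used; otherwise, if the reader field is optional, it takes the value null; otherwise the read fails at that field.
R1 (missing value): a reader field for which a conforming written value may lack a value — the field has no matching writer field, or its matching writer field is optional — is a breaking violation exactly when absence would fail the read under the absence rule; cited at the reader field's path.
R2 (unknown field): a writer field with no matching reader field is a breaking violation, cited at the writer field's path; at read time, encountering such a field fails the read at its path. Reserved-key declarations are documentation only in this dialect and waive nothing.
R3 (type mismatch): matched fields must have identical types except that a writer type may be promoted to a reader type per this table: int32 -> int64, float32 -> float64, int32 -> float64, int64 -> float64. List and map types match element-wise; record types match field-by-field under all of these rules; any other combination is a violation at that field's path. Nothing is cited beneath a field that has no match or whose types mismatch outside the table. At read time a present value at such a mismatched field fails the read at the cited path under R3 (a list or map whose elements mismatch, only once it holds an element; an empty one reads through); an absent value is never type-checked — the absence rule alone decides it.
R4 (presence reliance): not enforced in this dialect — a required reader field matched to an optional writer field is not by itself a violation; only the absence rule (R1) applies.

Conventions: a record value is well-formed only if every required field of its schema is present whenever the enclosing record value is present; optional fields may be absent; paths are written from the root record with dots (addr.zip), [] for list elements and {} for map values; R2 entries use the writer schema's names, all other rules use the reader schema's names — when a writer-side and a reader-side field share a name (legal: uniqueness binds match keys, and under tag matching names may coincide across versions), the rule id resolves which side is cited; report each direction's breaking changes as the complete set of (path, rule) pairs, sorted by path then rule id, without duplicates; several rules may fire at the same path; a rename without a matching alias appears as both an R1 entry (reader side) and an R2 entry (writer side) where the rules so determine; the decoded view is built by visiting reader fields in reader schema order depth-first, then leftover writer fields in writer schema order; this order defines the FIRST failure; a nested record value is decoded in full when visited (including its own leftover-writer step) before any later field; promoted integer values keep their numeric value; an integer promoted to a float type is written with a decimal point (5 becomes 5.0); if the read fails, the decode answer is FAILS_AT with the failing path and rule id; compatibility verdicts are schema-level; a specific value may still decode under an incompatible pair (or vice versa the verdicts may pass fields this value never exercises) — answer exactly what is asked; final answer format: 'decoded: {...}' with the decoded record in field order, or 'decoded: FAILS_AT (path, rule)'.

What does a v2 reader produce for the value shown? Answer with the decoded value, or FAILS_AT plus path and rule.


arrows below run writer -> reader for Account
decoding the Account value with the v2 reader:
  verified := true
  height := -0.5
  read fails at scores under R2 (unknown field)
  => FAILS_AT (scores, R2)
checking off the Account differences that do not matter here:
  field verified in record Account: tag 3 changed to 24 -> fires no rule on Account under this dialect and leaves the result unchanged
  removed field id from record Account -> changes Account's schema-level verdicts only — the decode of this value is the same

decoded: FAILS_AT (scores, R2)


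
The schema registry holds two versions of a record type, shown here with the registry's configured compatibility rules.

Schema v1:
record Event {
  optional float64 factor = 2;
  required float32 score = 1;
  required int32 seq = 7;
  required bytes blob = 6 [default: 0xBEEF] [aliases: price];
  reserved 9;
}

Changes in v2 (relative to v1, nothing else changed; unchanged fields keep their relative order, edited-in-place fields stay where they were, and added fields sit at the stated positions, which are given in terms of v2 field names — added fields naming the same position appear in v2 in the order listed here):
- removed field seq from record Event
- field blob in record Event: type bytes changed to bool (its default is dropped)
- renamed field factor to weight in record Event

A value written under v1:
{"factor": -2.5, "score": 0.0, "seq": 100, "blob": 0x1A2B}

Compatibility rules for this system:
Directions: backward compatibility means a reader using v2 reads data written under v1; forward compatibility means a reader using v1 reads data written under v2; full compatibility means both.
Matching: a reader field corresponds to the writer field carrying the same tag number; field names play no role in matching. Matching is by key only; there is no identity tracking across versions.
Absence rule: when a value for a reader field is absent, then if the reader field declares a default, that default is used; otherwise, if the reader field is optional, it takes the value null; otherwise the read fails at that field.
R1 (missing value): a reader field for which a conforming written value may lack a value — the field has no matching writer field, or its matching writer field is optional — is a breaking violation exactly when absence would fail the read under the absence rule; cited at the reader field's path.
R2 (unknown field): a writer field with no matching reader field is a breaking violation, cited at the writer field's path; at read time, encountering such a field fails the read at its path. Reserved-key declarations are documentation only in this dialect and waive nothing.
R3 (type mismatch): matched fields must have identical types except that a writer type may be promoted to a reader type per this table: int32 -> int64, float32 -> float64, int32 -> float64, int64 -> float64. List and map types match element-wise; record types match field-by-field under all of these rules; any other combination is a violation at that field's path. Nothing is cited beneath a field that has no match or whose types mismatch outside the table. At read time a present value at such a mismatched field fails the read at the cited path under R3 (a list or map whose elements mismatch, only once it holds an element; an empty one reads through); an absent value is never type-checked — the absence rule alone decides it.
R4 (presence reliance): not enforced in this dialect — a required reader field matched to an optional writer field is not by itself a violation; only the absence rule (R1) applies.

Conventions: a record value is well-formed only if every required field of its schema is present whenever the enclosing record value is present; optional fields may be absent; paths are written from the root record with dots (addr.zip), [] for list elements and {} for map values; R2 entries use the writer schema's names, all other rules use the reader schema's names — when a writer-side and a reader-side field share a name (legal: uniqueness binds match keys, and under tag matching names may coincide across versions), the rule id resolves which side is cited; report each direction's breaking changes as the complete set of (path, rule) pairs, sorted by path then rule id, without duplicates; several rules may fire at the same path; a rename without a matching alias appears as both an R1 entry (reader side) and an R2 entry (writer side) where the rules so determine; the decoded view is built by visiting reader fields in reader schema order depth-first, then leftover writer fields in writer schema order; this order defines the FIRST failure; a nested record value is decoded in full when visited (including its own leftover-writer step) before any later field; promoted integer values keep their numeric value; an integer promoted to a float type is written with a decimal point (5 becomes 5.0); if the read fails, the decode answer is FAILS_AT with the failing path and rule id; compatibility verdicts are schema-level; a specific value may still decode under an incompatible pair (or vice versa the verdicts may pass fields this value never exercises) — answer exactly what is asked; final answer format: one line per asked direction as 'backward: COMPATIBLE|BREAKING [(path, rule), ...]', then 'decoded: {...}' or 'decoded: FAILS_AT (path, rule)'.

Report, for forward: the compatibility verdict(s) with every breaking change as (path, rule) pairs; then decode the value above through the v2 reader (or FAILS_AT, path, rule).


forward: BREAKING [(blob, R3), (seq, R1)]; decoded: FAILS_AT (blob, R3)

the writer's type comes first in each Event pair
forward for Event (reader v1, writer v2):
  factor: float64 -> float64, writer optional; from weight
  score: float32 -> float32, writer required; from score
  no writer field matches reader seq
  blob: bool -> bytes, writer required; from blob
  violation R3 at blob
  violation R1 at seq
  => forward: BREAKING (2)
decoding the Event value with the v2 reader:
  weight := -2.5 (from writer factor)
  score := 0.0
  read fails at blob under R3
  => FAILS_AT (blob, R3)
the rest of the Event diff is inert for this question:
  renamed field factor to weight in record Event -> inert for the asked Event verdict: nothing fires


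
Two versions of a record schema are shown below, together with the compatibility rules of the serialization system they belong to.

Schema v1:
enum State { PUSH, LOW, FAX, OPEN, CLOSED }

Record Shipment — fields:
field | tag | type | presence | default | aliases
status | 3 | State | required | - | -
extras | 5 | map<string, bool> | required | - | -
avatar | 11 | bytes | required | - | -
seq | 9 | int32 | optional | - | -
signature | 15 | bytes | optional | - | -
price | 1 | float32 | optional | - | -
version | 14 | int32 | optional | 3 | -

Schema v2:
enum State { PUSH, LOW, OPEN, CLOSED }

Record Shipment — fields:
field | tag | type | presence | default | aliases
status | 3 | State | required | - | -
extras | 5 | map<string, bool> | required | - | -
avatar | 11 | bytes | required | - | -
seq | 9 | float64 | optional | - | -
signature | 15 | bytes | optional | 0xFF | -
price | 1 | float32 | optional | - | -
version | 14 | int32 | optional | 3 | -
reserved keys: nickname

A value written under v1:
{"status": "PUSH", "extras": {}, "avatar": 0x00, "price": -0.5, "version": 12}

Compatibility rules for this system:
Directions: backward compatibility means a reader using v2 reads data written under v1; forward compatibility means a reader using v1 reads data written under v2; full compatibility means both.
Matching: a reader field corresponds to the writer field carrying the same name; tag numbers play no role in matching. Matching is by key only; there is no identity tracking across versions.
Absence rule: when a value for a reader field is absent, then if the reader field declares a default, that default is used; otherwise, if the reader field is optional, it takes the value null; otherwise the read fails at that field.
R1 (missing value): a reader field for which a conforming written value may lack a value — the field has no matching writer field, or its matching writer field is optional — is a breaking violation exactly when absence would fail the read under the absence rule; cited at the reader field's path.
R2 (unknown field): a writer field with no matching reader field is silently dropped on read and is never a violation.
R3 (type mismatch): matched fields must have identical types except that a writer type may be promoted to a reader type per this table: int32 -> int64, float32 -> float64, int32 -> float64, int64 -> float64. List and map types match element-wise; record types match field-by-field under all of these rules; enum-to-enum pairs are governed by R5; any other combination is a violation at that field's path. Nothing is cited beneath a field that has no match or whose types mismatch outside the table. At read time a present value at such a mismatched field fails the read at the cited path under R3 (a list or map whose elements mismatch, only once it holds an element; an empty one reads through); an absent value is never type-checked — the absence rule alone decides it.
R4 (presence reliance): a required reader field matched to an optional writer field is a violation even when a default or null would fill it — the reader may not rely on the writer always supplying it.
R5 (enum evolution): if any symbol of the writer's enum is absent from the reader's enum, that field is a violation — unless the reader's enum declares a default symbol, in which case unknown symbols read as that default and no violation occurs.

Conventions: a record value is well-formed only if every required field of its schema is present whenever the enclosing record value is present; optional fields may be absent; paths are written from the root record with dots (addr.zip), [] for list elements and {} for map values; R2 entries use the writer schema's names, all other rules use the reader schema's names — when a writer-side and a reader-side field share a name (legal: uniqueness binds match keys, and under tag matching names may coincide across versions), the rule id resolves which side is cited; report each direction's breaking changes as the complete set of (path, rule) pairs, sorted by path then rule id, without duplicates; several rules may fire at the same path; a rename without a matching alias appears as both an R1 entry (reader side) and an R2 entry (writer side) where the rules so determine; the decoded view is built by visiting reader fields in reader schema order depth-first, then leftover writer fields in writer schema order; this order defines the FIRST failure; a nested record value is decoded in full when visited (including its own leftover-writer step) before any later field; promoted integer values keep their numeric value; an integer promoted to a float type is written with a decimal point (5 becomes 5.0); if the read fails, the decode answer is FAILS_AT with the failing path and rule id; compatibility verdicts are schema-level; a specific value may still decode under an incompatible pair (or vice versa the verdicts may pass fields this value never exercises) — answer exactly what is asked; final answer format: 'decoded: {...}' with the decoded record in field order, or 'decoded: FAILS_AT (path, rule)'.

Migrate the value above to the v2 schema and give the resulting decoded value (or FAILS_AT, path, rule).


arrows below run writer -> reader for Shipment
decode walk for Shipment under reader schema v2:
  status := "PUSH"
  extras := {}
  avatar := 0x00
  seq := null (not supplied -> null)
  signature := 0xFF (no value, default fills)
  price := -0.5
  version := 12
  => decoded: {"status": "PUSH", "extras": {}, "avatar": 0x00, "seq": null, "signature": 0xFF, "price": -0.5, "version": 12}
ruling out the remaining Shipment differences:
  enum State (field status in record Shipment): symbol FAX removed -> affects the rule determinations only; this particular Shipment value decodes identically
  field seq in record Shipment: type int32 changed to float64 -> affects the rule determinations only; this particular Shipment value decodes identically

decoded: {"status": "PUSH", "extras": {}, "avatar": 0x00, "seq": null, "signature": 0xFF, "price": -0.5, "version": 12}


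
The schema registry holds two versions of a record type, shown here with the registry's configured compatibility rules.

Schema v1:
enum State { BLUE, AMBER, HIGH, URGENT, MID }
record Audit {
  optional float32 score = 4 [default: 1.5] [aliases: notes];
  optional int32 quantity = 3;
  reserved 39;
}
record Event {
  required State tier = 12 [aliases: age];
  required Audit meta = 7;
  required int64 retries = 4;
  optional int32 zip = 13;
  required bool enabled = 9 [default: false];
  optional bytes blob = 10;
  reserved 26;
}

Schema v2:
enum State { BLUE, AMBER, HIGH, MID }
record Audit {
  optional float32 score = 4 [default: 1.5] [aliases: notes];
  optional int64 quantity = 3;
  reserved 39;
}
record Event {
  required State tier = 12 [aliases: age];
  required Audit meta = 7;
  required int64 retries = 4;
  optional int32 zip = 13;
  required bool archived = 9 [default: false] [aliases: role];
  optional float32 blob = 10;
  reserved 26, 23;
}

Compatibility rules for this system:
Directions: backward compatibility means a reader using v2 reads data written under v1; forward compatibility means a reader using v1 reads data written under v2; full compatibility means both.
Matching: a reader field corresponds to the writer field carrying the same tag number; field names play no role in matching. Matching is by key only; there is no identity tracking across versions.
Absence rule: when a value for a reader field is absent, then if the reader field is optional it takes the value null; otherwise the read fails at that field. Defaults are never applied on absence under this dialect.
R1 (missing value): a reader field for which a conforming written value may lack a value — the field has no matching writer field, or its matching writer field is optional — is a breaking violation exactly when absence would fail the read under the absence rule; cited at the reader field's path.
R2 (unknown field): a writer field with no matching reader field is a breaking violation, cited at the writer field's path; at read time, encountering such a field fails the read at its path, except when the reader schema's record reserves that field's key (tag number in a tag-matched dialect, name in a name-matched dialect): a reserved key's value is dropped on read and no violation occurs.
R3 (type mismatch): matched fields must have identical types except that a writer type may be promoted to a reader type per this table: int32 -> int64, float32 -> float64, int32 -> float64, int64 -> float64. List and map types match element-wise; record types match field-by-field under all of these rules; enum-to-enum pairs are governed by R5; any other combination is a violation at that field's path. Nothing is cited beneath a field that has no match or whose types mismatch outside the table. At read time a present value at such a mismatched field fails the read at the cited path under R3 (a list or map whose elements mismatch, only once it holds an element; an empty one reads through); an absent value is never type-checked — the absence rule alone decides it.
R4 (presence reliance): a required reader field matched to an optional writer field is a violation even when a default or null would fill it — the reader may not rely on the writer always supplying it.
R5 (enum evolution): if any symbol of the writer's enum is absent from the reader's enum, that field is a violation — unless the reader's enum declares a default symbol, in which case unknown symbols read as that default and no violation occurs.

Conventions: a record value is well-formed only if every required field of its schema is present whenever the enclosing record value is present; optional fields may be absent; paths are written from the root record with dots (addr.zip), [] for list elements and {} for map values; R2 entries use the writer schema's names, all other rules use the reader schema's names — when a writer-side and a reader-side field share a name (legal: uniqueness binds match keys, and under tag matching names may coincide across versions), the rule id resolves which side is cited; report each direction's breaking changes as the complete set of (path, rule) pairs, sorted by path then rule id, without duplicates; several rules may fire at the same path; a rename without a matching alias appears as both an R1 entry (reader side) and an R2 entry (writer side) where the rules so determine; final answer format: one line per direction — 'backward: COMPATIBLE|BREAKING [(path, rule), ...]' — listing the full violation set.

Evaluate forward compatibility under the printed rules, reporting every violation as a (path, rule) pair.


forward: BREAKING [(blob, R3), (meta.quantity, R3)]

arrows below run writer -> reader for Event
forward for Event (reader v1, writer v2):
  State -> State, writer required: tier aligns to tier
  Audit -> Audit, writer required: meta aligns to meta
  int64 -> int64, writer required: retries aligns to retries
  int32 -> int32, writer optional: zip aligns to zip
  bool -> bool, writer required: enabled aligns to archived
  float32 -> bytes, writer optional: blob aligns to blob
  float32 -> float32, writer optional: meta.score aligns to meta.score
  int64 -> int32, writer optional: meta.quantity aligns to meta.quantity
  rule R3 violated at blob
  rule R3 violated at meta.quantity
  forward on Event therefore BREAKING (2)
the other Event changes do not affect what is asked:
  enum State (field tier in record Event): symbol URGENT removed -> fires only in the backward direction of Event, which is not asked here
  renamed field enabled to archived in record Event -> no rule fires on it in Event's dialect; the asked verdict holds


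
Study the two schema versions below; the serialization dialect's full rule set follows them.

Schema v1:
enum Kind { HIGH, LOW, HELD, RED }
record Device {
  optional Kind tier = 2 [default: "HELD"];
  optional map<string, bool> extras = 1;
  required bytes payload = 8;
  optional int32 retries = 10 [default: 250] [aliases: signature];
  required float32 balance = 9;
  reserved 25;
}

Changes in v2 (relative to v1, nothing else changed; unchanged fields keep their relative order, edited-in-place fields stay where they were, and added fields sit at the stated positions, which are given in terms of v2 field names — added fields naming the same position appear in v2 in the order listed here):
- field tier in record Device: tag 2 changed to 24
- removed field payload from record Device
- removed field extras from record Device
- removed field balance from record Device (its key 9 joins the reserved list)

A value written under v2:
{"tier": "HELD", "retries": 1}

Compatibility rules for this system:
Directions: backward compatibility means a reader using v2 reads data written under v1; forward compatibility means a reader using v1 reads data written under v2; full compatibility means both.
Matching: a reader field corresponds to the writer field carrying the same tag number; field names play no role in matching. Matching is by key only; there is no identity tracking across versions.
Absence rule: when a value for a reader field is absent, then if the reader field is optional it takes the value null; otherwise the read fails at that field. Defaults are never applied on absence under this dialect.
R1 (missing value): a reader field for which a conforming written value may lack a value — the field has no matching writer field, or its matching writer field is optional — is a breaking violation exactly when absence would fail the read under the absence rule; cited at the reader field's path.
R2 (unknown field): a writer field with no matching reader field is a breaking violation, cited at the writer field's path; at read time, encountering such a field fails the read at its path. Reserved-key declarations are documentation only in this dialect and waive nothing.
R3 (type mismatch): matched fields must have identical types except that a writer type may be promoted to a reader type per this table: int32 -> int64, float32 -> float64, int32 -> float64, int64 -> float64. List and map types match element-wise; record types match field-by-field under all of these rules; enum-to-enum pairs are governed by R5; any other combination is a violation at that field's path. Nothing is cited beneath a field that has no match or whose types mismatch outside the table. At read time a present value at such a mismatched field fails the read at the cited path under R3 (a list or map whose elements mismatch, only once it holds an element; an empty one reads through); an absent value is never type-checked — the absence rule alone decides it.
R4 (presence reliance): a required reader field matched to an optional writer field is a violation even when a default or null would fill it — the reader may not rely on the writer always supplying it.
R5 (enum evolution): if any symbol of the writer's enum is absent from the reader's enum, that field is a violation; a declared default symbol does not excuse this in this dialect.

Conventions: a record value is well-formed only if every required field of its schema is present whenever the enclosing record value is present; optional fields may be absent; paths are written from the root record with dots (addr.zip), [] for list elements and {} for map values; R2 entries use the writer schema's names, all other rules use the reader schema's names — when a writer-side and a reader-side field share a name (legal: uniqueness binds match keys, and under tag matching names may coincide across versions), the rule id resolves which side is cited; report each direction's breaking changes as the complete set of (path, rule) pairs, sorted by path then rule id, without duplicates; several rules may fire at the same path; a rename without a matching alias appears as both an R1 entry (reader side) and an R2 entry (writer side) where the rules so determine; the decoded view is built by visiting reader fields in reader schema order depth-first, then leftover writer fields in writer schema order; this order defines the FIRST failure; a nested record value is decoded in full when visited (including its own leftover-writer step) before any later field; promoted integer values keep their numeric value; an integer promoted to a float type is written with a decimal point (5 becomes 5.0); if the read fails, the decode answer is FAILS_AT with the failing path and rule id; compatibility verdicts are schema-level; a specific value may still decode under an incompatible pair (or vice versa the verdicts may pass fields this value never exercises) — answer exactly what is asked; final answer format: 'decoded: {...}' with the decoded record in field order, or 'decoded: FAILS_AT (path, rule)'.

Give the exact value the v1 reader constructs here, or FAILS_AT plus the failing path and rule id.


arrows below run writer -> reader for Device
decode walk for Device under reader schema v1:
  tier := null (not supplied -> null)
  extras := null (not supplied -> null)
  read fails at payload under R1 (no fill)
  => FAILS_AT (payload, R1)
the rest of the Device diff is inert for this question:
  field tier in record Device: tag 2 changed to 24 -> schema-level compatibility only; this Device value's decode is unchanged
  removed field extras from record Device -> schema-level compatibility only; this Device value's decode is unchanged
  removed field balance from record Device (its key 9 joins the reserved list) -> schema-level compatibility only; this Device value's decode is unchanged

decoded: FAILS_AT (payload, R1)
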